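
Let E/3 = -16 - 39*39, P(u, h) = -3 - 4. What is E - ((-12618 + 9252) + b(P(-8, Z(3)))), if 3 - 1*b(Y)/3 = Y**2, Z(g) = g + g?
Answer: -1107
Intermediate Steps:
Z(g) = 2*g
P(u, h) = -7
E = -4611 (E = 3*(-16 - 39*39) = 3*(-16 - 1521) = 3*(-1537) = -4611)
b(Y) = 9 - 3*Y**2
E - ((-12618 + 9252) + b(P(-8, Z(3)))) = -4611 - ((-12618 + 9252) + (9 - 3*(-7)**2)) = -4611 - (-3366 + (9 - 3*49)) = -4611 - (-3366 + (9 - 147)) = -4611 - (-3366 - 138) = -4611 - 1*(-3504) = -4611 + 3504 = -1107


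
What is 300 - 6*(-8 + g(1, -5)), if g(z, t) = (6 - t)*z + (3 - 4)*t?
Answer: 252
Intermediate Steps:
g(z, t) = -t + z*(6 - t) (g(z, t) = z*(6 - t) - t = -t + z*(6 - t))
300 - 6*(-8 + g(1, -5)) = 300 - 6*(-8 + (-1*(-5) + 6*1 - 1*(-5)*1)) = 300 - 6*(-8 + (5 + 6 + 5)) = 300 - 6*(-8 + 16) = 300 - 6*8 = 300 - 1*48 = 300 - 48 = 252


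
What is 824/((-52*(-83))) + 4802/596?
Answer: 2652067/321542 ≈ 8.2480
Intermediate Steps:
824/((-52*(-83))) + 4802/596 = 824/4316 + 4802*(1/596) = 824*(1/4316) + 2401/298 = 206/1079 + 2401/298 = 2652067/321542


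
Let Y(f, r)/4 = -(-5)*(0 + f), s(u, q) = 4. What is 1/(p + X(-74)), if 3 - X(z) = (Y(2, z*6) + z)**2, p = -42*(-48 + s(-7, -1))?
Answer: 1/695 ≈ 0.0014388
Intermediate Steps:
Y(f, r) = 20*f (Y(f, r) = 4*(-(-5)*(0 + f)) = 4*(-(-5)*f) = 4*(5*f) = 20*f)
p = 1848 (p = -42*(-48 + 4) = -42*(-44) = 1848)
X(z) = 3 - (40 + z)**2 (X(z) = 3 - (20*2 + z)**2 = 3 - (40 + z)**2)
1/(p + X(-74)) = 1/(1848 + (3 - (40 - 74)**2)) = 1/(1848 + (3 - 1*(-34)**2)) = 1/(1848 + (3 - 1*1156)) = 1/(1848 + (3 - 1156)) = 1/(1848 - 1153) = 1/695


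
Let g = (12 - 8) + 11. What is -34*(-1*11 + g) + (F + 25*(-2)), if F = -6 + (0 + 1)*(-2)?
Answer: -194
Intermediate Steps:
g = 15 (g = 4 + 11 = 15)
F = -8 (F = -6 + 1*(-2) = -6 - 2 = -8)
-34*(-1*11 + g) + (F + 25*(-2)) = -34*(-1*11 + 15) + (-8 + 25*(-2)) = -34*(-11 + 15) + (-8 - 50) = -34*4 - 58 = -136 - 58 = -194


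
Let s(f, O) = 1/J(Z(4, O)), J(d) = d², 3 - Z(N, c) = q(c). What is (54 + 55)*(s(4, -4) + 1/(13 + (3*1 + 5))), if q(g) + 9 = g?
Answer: 30193/5376 ≈ 5.6163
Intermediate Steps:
q(g) = -9 + g
Z(N, c) = 12 - c (Z(N, c) = 3 - (-9 + c) = 3 + (9 - c) = 12 - c)
s(f, O) = (12 - O)⁻² (s(f, O) = 1/((12 - O)²) = (12 - O)⁻²)
(54 + 55)*(s(4, -4) + 1/(13 + (3*1 + 5))) = (54 + 55)*((-12 - 4)⁻² + 1/(13 + (3*1 + 5))) = 109*((-16)⁻² + 1/(13 + (3 + 5))) = 109*(1/256 + 1/(13 + 8)) = 109*(1/256 + 1/21) = 109*(277/5376) = 30193/5376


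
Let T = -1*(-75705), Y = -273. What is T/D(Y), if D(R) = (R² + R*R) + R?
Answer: 721/1417 ≈ 0.50882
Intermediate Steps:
T = 75705
D(R) = R + 2*R² (D(R) = (R² + R²) + R = 2*R² + R = R + 2*R²)
T/D(Y) = 75705/((-273*(1 + 2*(-273)))) = 75705/((-273*(1 - 546))) = 75705/((-273*(-545))) = 75705/148785 = 75705*(1/148785) = 721/1417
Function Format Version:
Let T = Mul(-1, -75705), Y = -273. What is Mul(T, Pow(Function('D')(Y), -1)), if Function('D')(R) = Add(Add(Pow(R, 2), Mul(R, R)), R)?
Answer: Rational(721, 1417) ≈ 0.50882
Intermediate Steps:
T = 75705
Function('D')(R) = Add(R, Mul(2, Pow(R, 2))) (Function('D')(R) = Add(Add(Pow(R, 2), Pow(R, 2)), R) = Add(Mul(2, Pow(R, 2)), R) = Add(R, Mul(2, Pow(R, 2))))
Mul(T, Pow(Function('D')(Y), -1)) = Mul(75705, Pow(Mul(-273, Add(1, Mul(2, -273))), -1)) = Mul(75705, Pow(Mul(-273, Add(1, -546)), -1)) = Mul(75705, Pow(Mul(-273, -545), -1)) = Mul(75705, Pow(148785, -1)) = Mul(75705, Rational(1, 148785)) = Rational(721, 1417)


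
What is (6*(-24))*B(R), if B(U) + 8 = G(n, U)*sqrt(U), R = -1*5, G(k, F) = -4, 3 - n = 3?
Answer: 1152 + 576*I*sqrt(5) ≈ 1152.0 + 1288.0*I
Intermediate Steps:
n = 0 (n = 3 - 1*3 = 3 - 3 = 0)
R = -5
B(U) = -8 - 4*sqrt(U)
(6*(-24))*B(R) = (6*(-24))*(-8 - 4*I*sqrt(5)) = -144*(-8 - 4*I*sqrt(5)) = 1152 + 576*I*sqrt(5)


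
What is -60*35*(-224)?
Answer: 470400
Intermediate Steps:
-60*35*(-224) = -2100*(-224) = 470400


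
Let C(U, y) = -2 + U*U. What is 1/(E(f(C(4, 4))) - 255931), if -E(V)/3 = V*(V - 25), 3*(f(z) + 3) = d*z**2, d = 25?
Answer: -3/24322849 ≈ -1.2334e-7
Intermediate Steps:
C(U, y) = -2 + U**2
f(z) = -3 + 25*z**2/3 (f(z) = -3 + (25*z**2)/3 = -3 + 25*z**2/3)
E(V) = -3*V*(-25 + V) (E(V) = -3*V*(V - 25) = -3*V*(-25 + V))
1/(E(f(C(4, 4))) - 255931) = 1/(3*(-3 + 25*(-2 + 4**2)**2/3)*(25 - (-3 + 25*(-2 + 4**2)**2/3)) - 255931) = 1/(3*(-3 + 25*(-2 + 16)**2/3)*(25 - (-3 + 25*(-2 + 16)**2/3)) - 255931) = 1/(3*(-3 + (25/3)*14**2)*(25 - (-3 + (25/3)*14**2)) - 255931) = 1/(3*(-3 + (25/3)*196)*(25 - (-3 + (25/3)*196)) - 255931) = 1/(3*(-3 + 4900/3)*(25 - (-3 + 4900/3)) - 255931) = 1/(3*(4891/3)*(25 - 1*4891/3) - 255931) = 1/(3*(4891/3)*(25 - 4891/3) - 255931) = 1/(3*(4891/3)*(-4816/3) - 255931) = 1/(-23555056/3 - 255931) = 1/(-24322849/3) = -3/24322849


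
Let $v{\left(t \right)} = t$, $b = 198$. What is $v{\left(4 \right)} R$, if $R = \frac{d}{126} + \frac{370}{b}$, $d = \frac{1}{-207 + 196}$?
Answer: $\frac{1726}{231} \approx 7.4719$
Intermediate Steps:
$d = - \frac{1}{11}$ ($d = \frac{1}{-11} = - \frac{1}{11} \approx -0.090909$)
$R = \frac{863}{462}$ ($R = - \frac{1}{11 \cdot 126} + \frac{370}{198} = \left(- \frac{1}{11}\right) \frac{1}{126} + 370 \cdot \frac{1}{198} = - \frac{1}{1386} + \frac{185}{99} = \frac{863}{462} \approx 1.868$)
$v{\left(4 \right)} R = 4 \cdot \frac{863}{462} = \frac{1726}{231}$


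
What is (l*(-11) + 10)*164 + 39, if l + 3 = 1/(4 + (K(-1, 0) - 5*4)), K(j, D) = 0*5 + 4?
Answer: 21724/3 ≈ 7241.3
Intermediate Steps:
K(j, D) = 4 (K(j, D) = 0 + 4 = 4)
l = -37/12 (l = -3 + 1/(4 + (4 - 5*4)) = -3 + 1/(4 + (4 - 20)) = -3 + 1/(4 - 16) = -3 + 1/(-12) = -3 - 1/12 = -37/12 ≈ -3.0833)
(l*(-11) + 10)*164 + 39 = (-37/12*(-11) + 10)*164 + 39 = (407/12 + 10)*164 + 39 = (527/12)*164 + 39 = 21607/3 + 39 = 21724/3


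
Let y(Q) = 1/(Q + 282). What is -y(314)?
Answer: -1/596 ≈ -0.0016779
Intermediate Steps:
y(Q) = 1/(282 + Q)
-y(314) = -1/(282 + 314) = -1/596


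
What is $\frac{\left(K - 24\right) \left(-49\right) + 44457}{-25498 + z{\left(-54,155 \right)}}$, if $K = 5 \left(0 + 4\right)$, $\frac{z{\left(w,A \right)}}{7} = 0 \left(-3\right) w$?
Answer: $- \frac{44653}{25498} \approx -1.7512$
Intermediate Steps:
$z{\left(w,A \right)} = 0$ ($z{\left(w,A \right)} = 7 \cdot 0 \left(-3\right) w = 7 \cdot 0 w = 7 \cdot 0 = 0$)
$K = 20$ ($K = 5 \cdot 4 = 20$)
$\frac{\left(K - 24\right) \left(-49\right) + 44457}{-25498 + z{\left(-54,155 \right)}} = \frac{\left(20 - 24\right) \left(-49\right) + 44457}{-25498 + 0} = \frac{\left(-4\right) \left(-49\right) + 44457}{-25498} = \left(196 + 44457\right) \left(- \frac{1}{25498}\right) = 44653 \left(- \frac{1}{25498}\right) = - \frac{44653}{25498}$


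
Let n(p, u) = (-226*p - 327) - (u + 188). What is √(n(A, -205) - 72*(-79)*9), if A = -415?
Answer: 4*√9042 ≈ 380.36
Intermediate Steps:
n(p, u) = -515 - u - 226*p (n(p, u) = (-327 - 226*p) - (188 + u) = (-327 - 226*p) + (-188 - u) = -515 - u - 226*p)
√(n(A, -205) - 72*(-79)*9) = √((-515 - 1*(-205) - 226*(-415)) - 72*(-79)*9) = √((-515 + 205 + 93790) + 5688*9) = √(93480 + 51192) = √144672 = 4*√9042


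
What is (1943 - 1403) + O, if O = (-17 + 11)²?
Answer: 576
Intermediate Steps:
O = 36 (O = (-6)² = 36)
(1943 - 1403) + O = (1943 - 1403) + 36 = 540 + 36 = 576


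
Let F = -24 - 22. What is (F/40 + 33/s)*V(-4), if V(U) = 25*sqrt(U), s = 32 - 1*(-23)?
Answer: -55*I/2 ≈ -27.5*I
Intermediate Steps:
s = 55 (s = 32 + 23 = 55)
F = -46
(F/40 + 33/s)*V(-4) = (-46/40 + 33/55)*(25*sqrt(-4)) = (-46*1/40 + 33*(1/55))*(25*(2*I)) = (-23/20 + 3/5)*(50*I) = -55*I/2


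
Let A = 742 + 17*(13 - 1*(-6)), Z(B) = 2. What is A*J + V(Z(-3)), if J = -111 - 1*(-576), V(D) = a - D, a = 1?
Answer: 495224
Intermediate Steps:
V(D) = 1 - D
A = 1065 (A = 742 + 17*(13 + 6) = 742 + 17*19 = 742 + 323 = 1065)
J = 465 (J = -111 + 576 = 465)
A*J + V(Z(-3)) = 1065*465 + (1 - 1*2) = 495225 + (1 - 2) = 495225 - 1 = 495224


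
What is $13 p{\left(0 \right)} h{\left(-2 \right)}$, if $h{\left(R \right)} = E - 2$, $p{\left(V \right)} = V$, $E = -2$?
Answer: $0$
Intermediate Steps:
$h{\left(R \right)} = -4$ ($h{\left(R \right)} = -2 - 2 = -4$)
$13 p{\left(0 \right)} h{\left(-2 \right)} = 13 \cdot 0 \left(-4\right) = 0 \left(-4\right) = 0$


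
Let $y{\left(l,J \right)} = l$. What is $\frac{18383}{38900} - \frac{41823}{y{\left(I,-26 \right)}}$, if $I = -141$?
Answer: $\frac{543168901}{1828300} \approx 297.09$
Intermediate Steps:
$\frac{18383}{38900} - \frac{41823}{y{\left(I,-26 \right)}} = \frac{18383}{38900} - \frac{41823}{-141} = 18383 \cdot \frac{1}{38900} - - \frac{13941}{47} = \frac{18383}{38900} + \frac{13941}{47} = \frac{543168901}{1828300}$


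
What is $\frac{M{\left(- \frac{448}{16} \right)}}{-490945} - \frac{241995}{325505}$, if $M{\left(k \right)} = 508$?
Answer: $- \frac{23794318363}{31961010445} \approx -0.74448$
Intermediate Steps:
$\frac{M{\left(- \frac{448}{16} \right)}}{-490945} - \frac{241995}{325505} = \frac{508}{-490945} - \frac{241995}{325505} = 508 \left(- \frac{1}{490945}\right) - \frac{48399}{65101} = - \frac{508}{490945} - \frac{48399}{65101} = - \frac{23794318363}{31961010445}$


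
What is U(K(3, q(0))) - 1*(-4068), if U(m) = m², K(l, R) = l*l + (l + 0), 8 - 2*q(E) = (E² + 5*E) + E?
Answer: 4212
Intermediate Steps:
q(E) = 4 - 3*E - E²/2 (q(E) = 4 - ((E² + 5*E) + E)/2 = 4 - (E² + 6*E)/2 = 4 + (-3*E - E²/2) = 4 - 3*E - E²/2)
K(l, R) = l + l² (K(l, R) = l² + l = l + l²)
U(K(3, q(0))) - 1*(-4068) = (3*(1 + 3))² - 1*(-4068) = (3*4)² + 4068 = 12² + 4068 = 144 + 4068 = 4212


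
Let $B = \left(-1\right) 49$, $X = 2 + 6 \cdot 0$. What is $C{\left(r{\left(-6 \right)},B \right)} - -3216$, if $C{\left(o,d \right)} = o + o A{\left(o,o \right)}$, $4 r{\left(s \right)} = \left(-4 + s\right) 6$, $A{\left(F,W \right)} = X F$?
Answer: $3651$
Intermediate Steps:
$X = 2$ ($X = 2 + 0 = 2$)
$B = -49$
$A{\left(F,W \right)} = 2 F$
$r{\left(s \right)} = -6 + \frac{3 s}{2}$ ($r{\left(s \right)} = \frac{\left(-4 + s\right) 6}{4} = \frac{-24 + 6 s}{4} = -6 + \frac{3 s}{2}$)
$C{\left(o,d \right)} = o + 2 o^{2}$ ($C{\left(o,d \right)} = o + o 2 o = o + 2 o^{2}$)
$C{\left(r{\left(-6 \right)},B \right)} - -3216 = \left(-6 + \frac{3}{2} \left(-6\right)\right) \left(1 + 2 \left(-6 + \frac{3}{2} \left(-6\right)\right)\right) - -3216 = \left(-6 - 9\right) \left(1 + 2 \left(-6 - 9\right)\right) + 3216 = - 15 \left(1 + 2 \left(-15\right)\right) + 3216 = - 15 \left(1 - 30\right) + 3216 = \left(-15\right) \left(-29\right) + 3216 = 435 + 3216 = 3651$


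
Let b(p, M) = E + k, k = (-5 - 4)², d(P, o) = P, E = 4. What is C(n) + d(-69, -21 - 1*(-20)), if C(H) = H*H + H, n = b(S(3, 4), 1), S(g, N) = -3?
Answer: 7241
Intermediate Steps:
k = 81 (k = (-9)² = 81)
b(p, M) = 85 (b(p, M) = 4 + 81 = 85)
n = 85
C(H) = H + H² (C(H) = H² + H = H + H²)
C(n) + d(-69, -21 - 1*(-20)) = 85*(1 + 85) - 69 = 85*86 - 69 = 7310 - 69 = 7241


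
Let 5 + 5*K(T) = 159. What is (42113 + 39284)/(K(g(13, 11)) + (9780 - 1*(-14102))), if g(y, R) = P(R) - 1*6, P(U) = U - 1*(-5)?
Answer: 406985/119564 ≈ 3.4039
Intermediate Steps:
P(U) = 5 + U (P(U) = U + 5 = 5 + U)
g(y, R) = -1 + R (g(y, R) = (5 + R) - 1*6 = (5 + R) - 6 = -1 + R)
K(T) = 154/5 (K(T) = -1 + (1/5)*159 = -1 + 159/5 = 154/5)
(42113 + 39284)/(K(g(13, 11)) + (9780 - 1*(-14102))) = (42113 + 39284)/(154/5 + (9780 - 1*(-14102))) = 81397/(154/5 + (9780 + 14102)) = 81397/(154/5 + 23882) = 81397/(119564/5) = 81397*(5/119564) = 406985/119564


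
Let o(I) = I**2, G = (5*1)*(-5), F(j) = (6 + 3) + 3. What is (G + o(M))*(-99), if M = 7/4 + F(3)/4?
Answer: 3861/16 ≈ 241.31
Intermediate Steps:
F(j) = 12 (F(j) = 9 + 3 = 12)
G = -25 (G = 5*(-5) = -25)
M = 19/4 (M = 7/4 + 12/4 = 7*(1/4) + 12*(1/4) = 7/4 + 3 = 19/4 ≈ 4.7500)
(G + o(M))*(-99) = (-25 + (19/4)**2)*(-99) = (-25 + 361/16)*(-99) = -39/16*(-99) = 3861/16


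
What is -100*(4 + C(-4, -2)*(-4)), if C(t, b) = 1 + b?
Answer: -800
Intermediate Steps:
-100*(4 + C(-4, -2)*(-4)) = -100*(4 + (1 - 2)*(-4)) = -100*(4 - 1*(-4)) = -100*(4 + 4) = -100*8 = -800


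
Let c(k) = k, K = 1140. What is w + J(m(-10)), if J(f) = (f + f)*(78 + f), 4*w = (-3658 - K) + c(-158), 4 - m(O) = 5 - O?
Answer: -2713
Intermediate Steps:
m(O) = -1 + O (m(O) = 4 - (5 - O) = 4 + (-5 + O) = -1 + O)
w = -1239 (w = ((-3658 - 1*1140) - 158)/4 = ((-3658 - 1140) - 158)/4 = (-4798 - 158)/4 = (1/4)*(-4956) = -1239)
J(f) = 2*f*(78 + f) (J(f) = (2*f)*(78 + f) = 2*f*(78 + f))
w + J(m(-10)) = -1239 + 2*(-1 - 10)*(78 + (-1 - 10)) = -1239 + 2*(-11)*(78 - 11) = -1239 + 2*(-11)*67 = -1239 - 1474 = -2713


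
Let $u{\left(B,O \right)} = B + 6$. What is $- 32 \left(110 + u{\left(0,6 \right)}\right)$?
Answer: $-3712$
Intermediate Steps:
$u{\left(B,O \right)} = 6 + B$
$- 32 \left(110 + u{\left(0,6 \right)}\right) = - 32 \left(110 + \left(6 + 0\right)\right) = - 32 \left(110 + 6\right) = \left(-32\right) 116 = -3712$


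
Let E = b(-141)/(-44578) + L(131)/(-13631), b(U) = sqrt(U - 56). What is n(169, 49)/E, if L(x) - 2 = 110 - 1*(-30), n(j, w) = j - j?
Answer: 0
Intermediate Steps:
n(j, w) = 0
L(x) = 142 (L(x) = 2 + (110 - 1*(-30)) = 2 + (110 + 30) = 2 + 140 = 142)
b(U) = sqrt(-56 + U)
E = -142/13631 - I*sqrt(197)/44578 (E = sqrt(-56 - 141)/(-44578) + 142/(-13631) = sqrt(-197)*(-1/44578) + 142*(-1/13631) = (I*sqrt(197))*(-1/44578) - 142/13631 = -I*sqrt(197)/44578 - 142/13631 = -142/13631 - I*sqrt(197)/44578 ≈ -0.010417 - 0.00031486*I)
n(169, 49)/E = 0/(-142/13631 - I*sqrt(197)/44578) = 0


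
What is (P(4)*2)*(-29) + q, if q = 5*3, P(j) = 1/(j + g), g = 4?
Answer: 31/4 ≈ 7.7500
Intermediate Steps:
P(j) = 1/(4 + j) (P(j) = 1/(j + 4) = 1/(4 + j))
q = 15
(P(4)*2)*(-29) + q = (2/(4 + 4))*(-29) + 15 = (2/8)*(-29) + 15 = ((⅛)*2)*(-29) + 15 = (¼)*(-29) + 15 = -29/4 + 15 = 31/4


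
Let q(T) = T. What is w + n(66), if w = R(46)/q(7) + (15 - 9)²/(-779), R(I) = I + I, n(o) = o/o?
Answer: 76869/5453 ≈ 14.097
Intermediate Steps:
n(o) = 1
R(I) = 2*I
w = 71416/5453 (w = (2*46)/7 + (15 - 9)²/(-779) = 92*(⅐) + 6²*(-1/779) = 92/7 + 36*(-1/779) = 92/7 - 36/779 = 71416/5453 ≈ 13.097)
w + n(66) = 71416/5453 + 1 = 76869/5453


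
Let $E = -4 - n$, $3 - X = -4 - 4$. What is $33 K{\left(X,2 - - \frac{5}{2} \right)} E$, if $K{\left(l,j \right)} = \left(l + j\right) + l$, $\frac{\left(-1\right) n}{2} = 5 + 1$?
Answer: $6996$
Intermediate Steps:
$n = -12$ ($n = - 2 \left(5 + 1\right) = \left(-2\right) 6 = -12$)
$X = 11$ ($X = 3 - \left(-4 - 4\right) = 3 - -8 = 3 + 8 = 11$)
$K{\left(l,j \right)} = j + 2 l$ ($K{\left(l,j \right)} = \left(j + l\right) + l = j + 2 l$)
$E = 8$ ($E = -4 - -12 = -4 + 12 = 8$)
$33 K{\left(X,2 - - \frac{5}{2} \right)} E = 33 \left(\left(2 - - \frac{5}{2}\right) + 2 \cdot 11\right) 8 = 33 \left(\left(2 - \left(-5\right) \frac{1}{2}\right) + 22\right) 8 = 33 \left(\left(2 - - \frac{5}{2}\right) + 22\right) 8 = 33 \left(\left(2 + \frac{5}{2}\right) + 22\right) 8 = 33 \left(\frac{9}{2} + 22\right) 8 = 33 \cdot \frac{53}{2} \cdot 8 = \frac{1749}{2} \cdot 8 = 6996$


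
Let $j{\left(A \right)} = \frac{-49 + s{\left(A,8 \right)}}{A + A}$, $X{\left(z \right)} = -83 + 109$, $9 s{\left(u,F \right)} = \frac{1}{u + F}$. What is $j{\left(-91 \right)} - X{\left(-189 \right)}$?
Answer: $- \frac{1749100}{67977} \approx -25.731$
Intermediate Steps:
$s{\left(u,F \right)} = \frac{1}{9 \left(F + u\right)}$ ($s{\left(u,F \right)} = \frac{1}{9 \left(u + F\right)} = \frac{1}{9 \left(F + u\right)}$)
$X{\left(z \right)} = 26$
$j{\left(A \right)} = \frac{-49 + \frac{1}{9 \left(8 + A\right)}}{2 A}$ ($j{\left(A \right)} = \frac{-49 + \frac{1}{9 \left(8 + A\right)}}{A + A} = \frac{-49 + \frac{1}{9 \left(8 + A\right)}}{2 A}$)
$j{\left(-91 \right)} - X{\left(-189 \right)} = \frac{-3527 - -40131}{18 \left(-91\right) \left(8 - 91\right)} - 26 = \frac{1}{18} \left(- \frac{1}{91}\right) \frac{1}{-83} \left(-3527 + 40131\right) - 26 = \frac{1}{18} \left(- \frac{1}{91}\right) \left(- \frac{1}{83}\right) 36604 - 26 = \frac{18302}{67977} - 26 = - \frac{1749100}{67977}$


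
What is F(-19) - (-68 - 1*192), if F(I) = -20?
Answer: 240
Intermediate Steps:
F(-19) - (-68 - 1*192) = -20 - (-68 - 1*192) = -20 - (-68 - 192) = -20 - 1*(-260) = -20 + 260 = 240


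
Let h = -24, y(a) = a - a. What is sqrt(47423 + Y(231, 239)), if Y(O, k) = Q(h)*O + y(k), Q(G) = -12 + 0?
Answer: sqrt(44651) ≈ 211.31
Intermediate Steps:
y(a) = 0
Q(G) = -12
Y(O, k) = -12*O (Y(O, k) = -12*O + 0 = -12*O)
sqrt(47423 + Y(231, 239)) = sqrt(47423 - 12*231) = sqrt(47423 - 2772) = sqrt(44651)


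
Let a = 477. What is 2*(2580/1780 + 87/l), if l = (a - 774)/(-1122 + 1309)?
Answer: -85432/801 ≈ -106.66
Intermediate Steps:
l = -27/17 (l = (477 - 774)/(-1122 + 1309) = -297/187 = -297*1/187 = -27/17 ≈ -1.5882)
2*(2580/1780 + 87/l) = 2*(2580/1780 + 87/(-27/17)) = 2*(2580*(1/1780) + 87*(-17/27)) = 2*(129/89 - 493/9) = 2*(-42716/801) = -85432/801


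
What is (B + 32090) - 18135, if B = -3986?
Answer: 9969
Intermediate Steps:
(B + 32090) - 18135 = (-3986 + 32090) - 18135 = 28104 - 18135 = 9969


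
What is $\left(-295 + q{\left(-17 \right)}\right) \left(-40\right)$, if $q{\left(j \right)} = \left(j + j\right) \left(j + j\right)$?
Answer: $-34440$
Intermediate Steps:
$q{\left(j \right)} = 4 j^{2}$ ($q{\left(j \right)} = 2 j 2 j = 4 j^{2}$)
$\left(-295 + q{\left(-17 \right)}\right) \left(-40\right) = \left(-295 + 4 \left(-17\right)^{2}\right) \left(-40\right) = \left(-295 + 4 \cdot 289\right) \left(-40\right) = \left(-295 + 1156\right) \left(-40\right) = 861 \left(-40\right) = -34440$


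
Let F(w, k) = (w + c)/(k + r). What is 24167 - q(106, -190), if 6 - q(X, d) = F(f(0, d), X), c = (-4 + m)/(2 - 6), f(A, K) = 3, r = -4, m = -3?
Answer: 9857707/408 ≈ 24161.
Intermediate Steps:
c = 7/4 (c = (-4 - 3)/(2 - 6) = -7/(-4) = -7*(-¼) = 7/4 ≈ 1.7500)
F(w, k) = (7/4 + w)/(-4 + k) (F(w, k) = (w + 7/4)/(k - 4) = (7/4 + w)/(-4 + k))
q(X, d) = 6 - 19/(4*(-4 + X)) (q(X, d) = 6 - (7/4 + 3)/(-4 + X) = 6 - 19/((-4 + X)*4) = 6 - 19/(4*(-4 + X)))
24167 - q(106, -190) = 24167 - (-115 + 24*106)/(4*(-4 + 106)) = 24167 - (-115 + 2544)/(4*102) = 24167 - 2429/(4*102) = 24167 - 1*2429/408 = 24167 - 2429/408 = 9857707/408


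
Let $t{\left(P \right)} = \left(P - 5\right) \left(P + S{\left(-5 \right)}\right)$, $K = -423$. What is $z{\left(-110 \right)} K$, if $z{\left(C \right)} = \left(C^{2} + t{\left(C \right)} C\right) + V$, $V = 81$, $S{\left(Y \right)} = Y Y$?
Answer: $449678187$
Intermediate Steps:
$S{\left(Y \right)} = Y^{2}$
$t{\left(P \right)} = \left(-5 + P\right) \left(25 + P\right)$ ($t{\left(P \right)} = \left(P - 5\right) \left(P + \left(-5\right)^{2}\right) = \left(-5 + P\right) \left(P + 25\right) = \left(-5 + P\right) \left(25 + P\right)$)
$z{\left(C \right)} = 81 + C^{2} + C \left(-125 + C^{2} + 20 C\right)$ ($z{\left(C \right)} = \left(C^{2} + \left(-125 + C^{2} + 20 C\right) C\right) + 81 = \left(C^{2} + C \left(-125 + C^{2} + 20 C\right)\right) + 81 = 81 + C^{2} + C \left(-125 + C^{2} + 20 C\right)$)
$z{\left(-110 \right)} K = \left(81 + \left(-110\right)^{3} - -13750 + 21 \left(-110\right)^{2}\right) \left(-423\right) = \left(81 - 1331000 + 13750 + 21 \cdot 12100\right) \left(-423\right) = \left(81 - 1331000 + 13750 + 254100\right) \left(-423\right) = \left(-1063069\right) \left(-423\right) = 449678187$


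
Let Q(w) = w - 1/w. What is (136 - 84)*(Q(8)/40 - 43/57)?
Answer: -132197/4560 ≈ -28.991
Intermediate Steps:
Q(w) = w - 1/w
(136 - 84)*(Q(8)/40 - 43/57) = (136 - 84)*((8 - 1/8)/40 - 43/57) = 52*((8 - 1*⅛)*(1/40) - 43*1/57) = 52*((8 - ⅛)*(1/40) - 43/57) = 52*((63/8)*(1/40) - 43/57) = 52*(63/320 - 43/57) = 52*(-10169/18240) = -132197/4560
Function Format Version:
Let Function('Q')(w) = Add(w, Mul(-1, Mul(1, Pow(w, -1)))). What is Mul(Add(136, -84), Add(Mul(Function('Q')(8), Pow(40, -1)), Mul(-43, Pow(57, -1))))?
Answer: Rational(-132197, 4560) ≈ -28.991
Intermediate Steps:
Function('Q')(w) = Add(w, Mul(-1, Pow(w, -1)))
Mul(Add(136, -84), Add(Mul(Function('Q')(8), Pow(40, -1)), Mul(-43, Pow(57, -1)))) = Mul(Add(136, -84), Add(Mul(Add(8, Mul(-1, Pow(8, -1))), Pow(40, -1)), Mul(-43, Pow(57, -1)))) = Mul(52, Add(Mul(Add(8, Mul(-1, Rational(1, 8))), Rational(1, 40)), Mul(-43, Rational(1, 57)))) = Mul(52, Add(Mul(Add(8, Rational(-1, 8)), Rational(1, 40)), Rational(-43, 57))) = Mul(52, Add(Mul(Rational(63, 8), Rational(1, 40)), Rational(-43, 57))) = Mul(52, Add(Rational(63, 320), Rational(-43, 57))) = Mul(52, Rational(-10169, 18240)) = Rational(-132197, 4560)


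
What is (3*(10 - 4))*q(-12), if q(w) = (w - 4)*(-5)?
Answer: 1440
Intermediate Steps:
q(w) = 20 - 5*w (q(w) = (-4 + w)*(-5) = 20 - 5*w)
(3*(10 - 4))*q(-12) = (3*(10 - 4))*(20 - 5*(-12)) = (3*6)*(20 + 60) = 18*80 = 1440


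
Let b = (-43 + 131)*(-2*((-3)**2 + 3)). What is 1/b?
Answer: -1/2112 ≈ -0.00047348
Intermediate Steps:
b = -2112 (b = 88*(-2*(9 + 3)) = 88*(-2*12) = 88*(-24) = -2112)
1/b = 1/(-2112) = -1/2112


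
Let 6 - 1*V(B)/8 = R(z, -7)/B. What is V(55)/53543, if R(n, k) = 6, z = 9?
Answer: 2592/2944865 ≈ 0.00088018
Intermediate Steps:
V(B) = 48 - 48/B
V(55)/53543 = (48 - 48/55)/53543 = (48 - 48*1/55)*(1/53543) = (48 - 48/55)*(1/53543) = (2592/55)*(1/53543) = 2592/2944865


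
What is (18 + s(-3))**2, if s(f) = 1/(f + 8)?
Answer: 8281/25 ≈ 331.24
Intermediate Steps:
s(f) = 1/(8 + f)
(18 + s(-3))**2 = (18 + 1/(8 - 3))**2 = (18 + 1/5)**2 = (91/5)**2 = 8281/25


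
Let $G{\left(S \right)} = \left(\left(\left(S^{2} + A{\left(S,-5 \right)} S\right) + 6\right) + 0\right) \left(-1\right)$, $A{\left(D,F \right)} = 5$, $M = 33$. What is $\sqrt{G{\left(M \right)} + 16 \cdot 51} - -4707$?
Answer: $4707 + 2 i \sqrt{111} \approx 4707.0 + 21.071 i$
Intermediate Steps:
$G{\left(S \right)} = -6 - S^{2} - 5 S$ ($G{\left(S \right)} = \left(\left(\left(S^{2} + 5 S\right) + 6\right) + 0\right) \left(-1\right) = \left(\left(6 + S^{2} + 5 S\right) + 0\right) \left(-1\right) = \left(6 + S^{2} + 5 S\right) \left(-1\right) = -6 - S^{2} - 5 S$)
$\sqrt{G{\left(M \right)} + 16 \cdot 51} - -4707 = \sqrt{\left(-6 - 33^{2} - 165\right) + 16 \cdot 51} - -4707 = \sqrt{\left(-6 - 1089 - 165\right) + 816} + 4707 = \sqrt{-1260 + 816} + 4707 = \sqrt{-444} + 4707 = 2 i \sqrt{111} + 4707 = 4707 + 2 i \sqrt{111}$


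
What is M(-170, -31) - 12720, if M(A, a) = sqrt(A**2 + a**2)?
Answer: -12720 + sqrt(29861) ≈ -12547.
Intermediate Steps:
M(-170, -31) - 12720 = sqrt((-170)**2 + (-31)**2) - 12720 = sqrt(28900 + 961) - 12720 = sqrt(29861) - 12720 = -12720 + sqrt(29861)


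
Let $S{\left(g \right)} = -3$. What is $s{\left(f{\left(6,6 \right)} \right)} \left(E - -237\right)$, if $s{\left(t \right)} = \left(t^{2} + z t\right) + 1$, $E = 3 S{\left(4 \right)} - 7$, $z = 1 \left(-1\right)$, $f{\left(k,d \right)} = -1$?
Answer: $663$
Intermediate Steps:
$z = -1$
$E = -16$ ($E = 3 \left(-3\right) - 7 = -9 - 7 = -16$)
$s{\left(t \right)} = 1 + t^{2} - t$ ($s{\left(t \right)} = \left(t^{2} - t\right) + 1 = 1 + t^{2} - t$)
$s{\left(f{\left(6,6 \right)} \right)} \left(E - -237\right) = \left(1 + \left(-1\right)^{2} - -1\right) \left(-16 - -237\right) = \left(1 + 1 + 1\right) \left(-16 + 237\right) = 3 \cdot 221 = 663$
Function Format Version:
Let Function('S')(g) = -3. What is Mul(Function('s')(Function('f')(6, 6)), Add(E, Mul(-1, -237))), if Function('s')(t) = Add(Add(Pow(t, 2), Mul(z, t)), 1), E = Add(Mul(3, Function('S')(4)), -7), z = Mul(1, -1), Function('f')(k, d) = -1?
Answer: 663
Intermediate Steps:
z = -1
E = -16 (E = Add(Mul(3, -3), -7) = Add(-9, -7) = -16)
Function('s')(t) = Add(1, Pow(t, 2), Mul(-1, t)) (Function('s')(t) = Add(Add(Pow(t, 2), Mul(-1, t)), 1) = Add(1, Pow(t, 2), Mul(-1, t)))
Mul(Function('s')(Function('f')(6, 6)), Add(E, Mul(-1, -237))) = Mul(Add(1, Pow(-1, 2), Mul(-1, -1)), Add(-16, Mul(-1, -237))) = Mul(Add(1, 1, 1), Add(-16, 237)) = Mul(3, 221) = 663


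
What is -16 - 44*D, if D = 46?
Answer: -2040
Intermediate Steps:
-16 - 44*D = -16 - 44*46 = -16 - 2024 = -2040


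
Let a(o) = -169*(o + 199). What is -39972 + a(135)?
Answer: -96418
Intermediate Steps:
a(o) = -33631 - 169*o (a(o) = -169*(199 + o) = -33631 - 169*o)
-39972 + a(135) = -39972 + (-33631 - 169*135) = -39972 + (-33631 - 22815) = -39972 - 56446 = -96418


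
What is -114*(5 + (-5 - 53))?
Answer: 6042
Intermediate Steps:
-114*(5 + (-5 - 53)) = -114*(5 - 58) = -114*(-53) = 6042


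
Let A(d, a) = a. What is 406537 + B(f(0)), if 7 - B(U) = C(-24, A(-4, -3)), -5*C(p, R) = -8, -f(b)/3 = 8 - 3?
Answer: 2032712/5 ≈ 4.0654e+5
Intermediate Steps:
f(b) = -15 (f(b) = -3*(8 - 3) = -3*5 = -15)
C(p, R) = 8/5 (C(p, R) = -⅕*(-8) = 8/5)
B(U) = 27/5 (B(U) = 7 - 1*8/5 = 7 - 8/5 = 27/5)
406537 + B(f(0)) = 406537 + 27/5 = 2032712/5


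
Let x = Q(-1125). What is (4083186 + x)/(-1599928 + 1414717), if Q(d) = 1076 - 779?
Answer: -1361161/61737 ≈ -22.048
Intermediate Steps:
Q(d) = 297
x = 297
(4083186 + x)/(-1599928 + 1414717) = (4083186 + 297)/(-1599928 + 1414717) = 4083483/(-185211) = 4083483*(-1/185211) = -1361161/61737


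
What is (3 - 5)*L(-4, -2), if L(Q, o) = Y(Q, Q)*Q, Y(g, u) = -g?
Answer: 32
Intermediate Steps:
L(Q, o) = -Q² (L(Q, o) = (-Q)*Q = -Q²)
(3 - 5)*L(-4, -2) = (3 - 5)*(-1*(-4)²) = -(-2)*16 = -2*(-16) = 32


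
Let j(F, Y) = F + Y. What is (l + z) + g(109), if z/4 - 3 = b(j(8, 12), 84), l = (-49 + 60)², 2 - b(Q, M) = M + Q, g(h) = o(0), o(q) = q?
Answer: -275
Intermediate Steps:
g(h) = 0
b(Q, M) = 2 - M - Q (b(Q, M) = 2 - (M + Q) = 2 + (-M - Q) = 2 - M - Q)
l = 121 (l = 11² = 121)
z = -396 (z = 12 + 4*(2 - 1*84 - (8 + 12)) = 12 + 4*(2 - 84 - 1*20) = 12 + 4*(2 - 84 - 20) = 12 + 4*(-102) = 12 - 408 = -396)
(l + z) + g(109) = (121 - 396) + 0 = -275 + 0 = -275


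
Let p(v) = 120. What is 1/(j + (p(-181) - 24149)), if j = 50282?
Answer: 1/26253 ≈ 3.8091e-5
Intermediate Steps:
1/(j + (p(-181) - 24149)) = 1/(50282 + (120 - 24149)) = 1/(50282 - 24029) = 1/26253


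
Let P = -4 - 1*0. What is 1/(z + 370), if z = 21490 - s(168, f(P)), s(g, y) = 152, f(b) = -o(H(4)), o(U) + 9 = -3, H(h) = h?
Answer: 1/21708 ≈ 4.6066e-5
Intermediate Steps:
o(U) = -12 (o(U) = -9 - 3 = -12)
P = -4 (P = -4 + 0 = -4)
f(b) = 12 (f(b) = -1*(-12) = 12)
z = 21338 (z = 21490 - 1*152 = 21490 - 152 = 21338)
1/(z + 370) = 1/(21338 + 370) = 1/21708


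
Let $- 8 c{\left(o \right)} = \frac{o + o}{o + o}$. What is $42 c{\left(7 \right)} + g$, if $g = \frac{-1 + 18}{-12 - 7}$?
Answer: $- \frac{467}{76} \approx -6.1447$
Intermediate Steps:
$g = - \frac{17}{19}$ ($g = \frac{17}{-19} = 17 \left(- \frac{1}{19}\right) = - \frac{17}{19} \approx -0.89474$)
$c{\left(o \right)} = - \frac{1}{8}$ ($c{\left(o \right)} = - \frac{\left(o + o\right) \frac{1}{o + o}}{8} = - \frac{2 o \frac{1}{2 o}}{8} = \left(- \frac{1}{8}\right) 1 = - \frac{1}{8}$)
$42 c{\left(7 \right)} + g = 42 \left(- \frac{1}{8}\right) - \frac{17}{19} = - \frac{21}{4} - \frac{17}{19} = - \frac{467}{76}$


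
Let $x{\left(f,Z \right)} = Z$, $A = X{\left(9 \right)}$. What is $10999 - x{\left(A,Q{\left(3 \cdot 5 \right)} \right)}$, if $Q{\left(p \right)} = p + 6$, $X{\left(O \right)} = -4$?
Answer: $10978$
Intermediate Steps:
$A = -4$
$Q{\left(p \right)} = 6 + p$
$10999 - x{\left(A,Q{\left(3 \cdot 5 \right)} \right)} = 10999 - \left(6 + 3 \cdot 5\right) = 10999 - \left(6 + 15\right) = 10999 - 21 = 10978$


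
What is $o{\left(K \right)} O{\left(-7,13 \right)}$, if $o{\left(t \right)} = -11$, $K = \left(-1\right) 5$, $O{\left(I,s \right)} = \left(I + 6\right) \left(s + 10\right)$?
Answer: $253$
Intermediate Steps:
$O{\left(I,s \right)} = \left(6 + I\right) \left(10 + s\right)$
$K = -5$
$o{\left(K \right)} O{\left(-7,13 \right)} = - 11 \left(60 + 6 \cdot 13 + 10 \left(-7\right) - 91\right) = - 11 \left(60 + 78 - 70 - 91\right) = \left(-11\right) \left(-23\right) = 253$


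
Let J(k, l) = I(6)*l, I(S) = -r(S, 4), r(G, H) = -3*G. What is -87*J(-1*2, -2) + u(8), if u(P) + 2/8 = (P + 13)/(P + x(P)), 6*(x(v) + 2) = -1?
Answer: 62707/20 ≈ 3135.4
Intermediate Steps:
x(v) = -13/6 (x(v) = -2 + (⅙)*(-1) = -2 - ⅙ = -13/6)
I(S) = 3*S (I(S) = -(-3)*S = 3*S)
u(P) = -¼ + (13 + P)/(-13/6 + P) (u(P) = -¼ + (P + 13)/(P - 13/6) = -¼ + (13 + P)/(-13/6 + P))
J(k, l) = 18*l (J(k, l) = (3*6)*l = 18*l)
-87*J(-1*2, -2) + u(8) = -1566*(-2) + (325 + 18*8)/(4*(-13 + 6*8)) = -87*(-36) + (325 + 144)/(4*(-13 + 48)) = 3132 + (¼)*469/35 = 3132 + (¼)*(1/35)*469 = 3132 + 67/20 = 62707/20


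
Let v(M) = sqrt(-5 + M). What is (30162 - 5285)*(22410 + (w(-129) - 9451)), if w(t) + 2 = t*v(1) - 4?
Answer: 322231781 - 6418266*I ≈ 3.2223e+8 - 6.4183e+6*I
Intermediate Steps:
w(t) = -6 + 2*I*t (w(t) = -2 + (t*sqrt(-5 + 1) - 4) = -2 + (t*sqrt(-4) - 4) = -2 + (t*(2*I) - 4) = -2 + (2*I*t - 4) = -2 + (-4 + 2*I*t) = -6 + 2*I*t)
(30162 - 5285)*(22410 + (w(-129) - 9451)) = (30162 - 5285)*(22410 + ((-6 + 2*I*(-129)) - 9451)) = 24877*(22410 + ((-6 - 258*I) - 9451)) = 24877*(22410 + (-9457 - 258*I)) = 24877*(12953 - 258*I) = 322231781 - 6418266*I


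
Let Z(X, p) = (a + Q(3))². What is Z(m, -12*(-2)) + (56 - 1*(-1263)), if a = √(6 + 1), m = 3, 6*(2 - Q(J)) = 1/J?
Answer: 430849/324 + 35*√7/9 ≈ 1340.1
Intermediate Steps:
Q(J) = 2 - 1/(6*J)
a = √7 ≈ 2.6458
Z(X, p) = (35/18 + √7)² (Z(X, p) = (√7 + (2 - ⅙/3))² = (√7 + (2 - ⅙*⅓))² = (√7 + (2 - 1/18))² = (√7 + 35/18)² = (35/18 + √7)²)
Z(m, -12*(-2)) + (56 - 1*(-1263)) = (3493/324 + 35*√7/9) + (56 - 1*(-1263)) = (3493/324 + 35*√7/9) + (56 + 1263) = (3493/324 + 35*√7/9) + 1319 = 430849/324 + 35*√7/9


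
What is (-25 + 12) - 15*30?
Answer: -463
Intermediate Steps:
(-25 + 12) - 15*30 = -13 - 450 = -463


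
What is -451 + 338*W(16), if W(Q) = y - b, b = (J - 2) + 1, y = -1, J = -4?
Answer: 901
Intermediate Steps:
b = -5 (b = (-4 - 2) + 1 = -6 + 1 = -5)
W(Q) = 4 (W(Q) = -1 - 1*(-5) = -1 + 5 = 4)
-451 + 338*W(16) = -451 + 338*4 = -451 + 1352 = 901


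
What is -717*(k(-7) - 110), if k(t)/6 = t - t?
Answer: 78870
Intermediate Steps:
k(t) = 0 (k(t) = 6*(t - t) = 6*0 = 0)
-717*(k(-7) - 110) = -717*(0 - 110) = -717*(-110) = 78870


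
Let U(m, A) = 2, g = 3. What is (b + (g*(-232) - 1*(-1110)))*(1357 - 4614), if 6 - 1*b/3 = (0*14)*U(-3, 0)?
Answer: -1407024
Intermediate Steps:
b = 18 (b = 18 - 3*0*14*2 = 18 - 0*2 = 18 - 3*0 = 18 + 0 = 18)
(b + (g*(-232) - 1*(-1110)))*(1357 - 4614) = (18 + (3*(-232) - 1*(-1110)))*(1357 - 4614) = (18 + (-696 + 1110))*(-3257) = (18 + 414)*(-3257) = 432*(-3257) = -1407024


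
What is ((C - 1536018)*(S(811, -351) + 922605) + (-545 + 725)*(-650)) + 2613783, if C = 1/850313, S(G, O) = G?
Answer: -1206067888882847249/850313 ≈ -1.4184e+12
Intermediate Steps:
C = 1/850313 ≈ 1.1760e-6
((C - 1536018)*(S(811, -351) + 922605) + (-545 + 725)*(-650)) + 2613783 = ((1/850313 - 1536018)*(811 + 922605) + (-545 + 725)*(-650)) + 2613783 = (-1306096073633/850313*923416 + 180*(-650)) + 2613783 = (-1206070011929890328/850313 - 117000) + 2613783 = -1206070111416511328/850313 + 2613783 = -1206067888882847249/850313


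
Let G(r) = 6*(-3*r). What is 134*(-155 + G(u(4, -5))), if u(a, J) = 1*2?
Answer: -25594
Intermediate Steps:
u(a, J) = 2
G(r) = -18*r
134*(-155 + G(u(4, -5))) = 134*(-155 - 18*2) = 134*(-155 - 36) = 134*(-191) = -25594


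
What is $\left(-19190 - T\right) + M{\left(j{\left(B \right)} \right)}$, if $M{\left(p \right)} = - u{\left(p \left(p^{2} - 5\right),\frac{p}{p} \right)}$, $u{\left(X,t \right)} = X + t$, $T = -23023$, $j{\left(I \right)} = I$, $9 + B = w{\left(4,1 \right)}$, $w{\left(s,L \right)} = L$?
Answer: $4304$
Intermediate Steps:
$B = -8$ ($B = -9 + 1 = -8$)
$M{\left(p \right)} = -1 - p \left(-5 + p^{2}\right)$ ($M{\left(p \right)} = - (p \left(p^{2} - 5\right) + \frac{p}{p}) = - (p \left(-5 + p^{2}\right) + 1) = - (1 + p \left(-5 + p^{2}\right)) = -1 - p \left(-5 + p^{2}\right)$)
$\left(-19190 - T\right) + M{\left(j{\left(B \right)} \right)} = \left(-19190 - -23023\right) - -471 = \left(-19190 + 23023\right) - -471 = 3833 - -471 = 3833 + 471 = 4304$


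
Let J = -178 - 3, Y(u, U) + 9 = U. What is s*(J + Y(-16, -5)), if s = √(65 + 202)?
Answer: -195*√267 ≈ -3186.3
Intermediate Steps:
Y(u, U) = -9 + U
s = √267 ≈ 16.340
J = -181
s*(J + Y(-16, -5)) = √267*(-181 + (-9 - 5)) = √267*(-181 - 14) = √267*(-195) = -195*√267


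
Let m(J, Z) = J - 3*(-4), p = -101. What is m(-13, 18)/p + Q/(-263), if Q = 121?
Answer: -11958/26563 ≈ -0.45018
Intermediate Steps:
m(J, Z) = 12 + J (m(J, Z) = J + 12 = 12 + J)
m(-13, 18)/p + Q/(-263) = (12 - 13)/(-101) + 121/(-263) = -1*(-1/101) + 121*(-1/263) = 1/101 - 121/263 = -11958/26563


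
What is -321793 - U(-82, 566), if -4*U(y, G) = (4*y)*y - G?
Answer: -630421/2 ≈ -3.1521e+5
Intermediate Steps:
U(y, G) = -y**2 + G/4 (U(y, G) = -((4*y)*y - G)/4 = -(4*y**2 - G)/4 = -(-G + 4*y**2)/4 = -y**2 + G/4)
-321793 - U(-82, 566) = -321793 - (-1*(-82)**2 + (1/4)*566) = -321793 - (-1*6724 + 283/2) = -321793 - (-6724 + 283/2) = -321793 - 1*(-13165/2) = -321793 + 13165/2 = -630421/2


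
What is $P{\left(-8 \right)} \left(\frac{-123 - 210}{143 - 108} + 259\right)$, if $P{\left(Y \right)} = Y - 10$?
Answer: $- \frac{157176}{35} \approx -4490.7$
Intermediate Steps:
$P{\left(Y \right)} = -10 + Y$ ($P{\left(Y \right)} = Y - 10 = -10 + Y$)
$P{\left(-8 \right)} \left(\frac{-123 - 210}{143 - 108} + 259\right) = \left(-10 - 8\right) \left(\frac{-123 - 210}{143 - 108} + 259\right) = - 18 \left(- \frac{333}{35} + 259\right) = \left(-18\right) \frac{8732}{35} = - \frac{157176}{35}$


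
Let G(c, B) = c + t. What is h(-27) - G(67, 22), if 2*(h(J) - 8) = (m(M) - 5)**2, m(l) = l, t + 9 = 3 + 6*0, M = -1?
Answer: -35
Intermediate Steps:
t = -6 (t = -9 + (3 + 6*0) = -9 + (3 + 0) = -9 + 3 = -6)
G(c, B) = -6 + c (G(c, B) = c - 6 = -6 + c)
h(J) = 26 (h(J) = 8 + (-1 - 5)**2/2 = 8 + (1/2)*(-6)**2 = 8 + (1/2)*36 = 8 + 18 = 26)
h(-27) - G(67, 22) = 26 - (-6 + 67) = 26 - 1*61 = 26 - 61 = -35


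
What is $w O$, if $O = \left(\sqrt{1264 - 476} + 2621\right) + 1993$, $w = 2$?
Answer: $9228 + 4 \sqrt{197} \approx 9284.1$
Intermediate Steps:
$O = 4614 + 2 \sqrt{197}$ ($O = \left(\sqrt{788} + 2621\right) + 1993 = \left(2 \sqrt{197} + 2621\right) + 1993 = \left(2621 + 2 \sqrt{197}\right) + 1993 = 4614 + 2 \sqrt{197} \approx 4642.1$)
$w O = 2 \left(4614 + 2 \sqrt{197}\right) = 9228 + 4 \sqrt{197}$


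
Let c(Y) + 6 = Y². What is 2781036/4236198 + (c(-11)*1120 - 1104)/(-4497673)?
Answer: 86719166590/138065459183 ≈ 0.62810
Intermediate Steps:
c(Y) = -6 + Y²
2781036/4236198 + (c(-11)*1120 - 1104)/(-4497673) = 2781036/4236198 + ((-6 + (-11)²)*1120 - 1104)/(-4497673) = 2781036*(1/4236198) + ((-6 + 121)*1120 - 1104)*(-1/4497673) = 463506/706033 + (115*1120 - 1104)*(-1/4497673) = 463506/706033 + (128800 - 1104)*(-1/4497673) = 463506/706033 + 127696*(-1/4497673) = 463506/706033 - 5552/195551 = 86719166590/138065459183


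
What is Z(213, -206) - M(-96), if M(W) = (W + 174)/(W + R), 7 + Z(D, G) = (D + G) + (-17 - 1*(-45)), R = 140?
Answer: 577/22 ≈ 26.227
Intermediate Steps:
Z(D, G) = 21 + D + G (Z(D, G) = -7 + ((D + G) + (-17 - 1*(-45))) = -7 + ((D + G) + (-17 + 45)) = -7 + ((D + G) + 28) = -7 + (28 + D + G) = 21 + D + G)
M(W) = (174 + W)/(140 + W) (M(W) = (W + 174)/(W + 140) = (174 + W)/(140 + W))
Z(213, -206) - M(-96) = (21 + 213 - 206) - (174 - 96)/(140 - 96) = 28 - 78/44 = 28 - 1*39/22 = 28 - 39/22 = 577/22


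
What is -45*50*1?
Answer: -2250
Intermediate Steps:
-45*50*1 = -2250*1 = -2250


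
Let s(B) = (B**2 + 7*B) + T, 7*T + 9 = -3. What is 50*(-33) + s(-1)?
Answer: -11604/7 ≈ -1657.7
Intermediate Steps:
T = -12/7 (T = -9/7 + (1/7)*(-3) = -9/7 - 3/7 = -12/7 ≈ -1.7143)
s(B) = -12/7 + B**2 + 7*B (s(B) = (B**2 + 7*B) - 12/7 = -12/7 + B**2 + 7*B)
50*(-33) + s(-1) = 50*(-33) + (-12/7 + (-1)**2 + 7*(-1)) = -1650 + (-12/7 + 1 - 7) = -1650 - 54/7 = -11604/7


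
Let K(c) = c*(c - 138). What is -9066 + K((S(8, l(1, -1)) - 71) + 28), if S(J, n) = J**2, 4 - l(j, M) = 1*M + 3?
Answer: -11523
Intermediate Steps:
l(j, M) = 1 - M (l(j, M) = 4 - (1*M + 3) = 4 - (M + 3) = 4 - (3 + M) = 4 + (-3 - M) = 1 - M)
K(c) = c*(-138 + c)
-9066 + K((S(8, l(1, -1)) - 71) + 28) = -9066 + ((8**2 - 71) + 28)*(-138 + ((8**2 - 71) + 28)) = -9066 + ((64 - 71) + 28)*(-138 + ((64 - 71) + 28)) = -9066 + (-7 + 28)*(-138 + (-7 + 28)) = -9066 + 21*(-138 + 21) = -9066 + 21*(-117) = -9066 - 2457 = -11523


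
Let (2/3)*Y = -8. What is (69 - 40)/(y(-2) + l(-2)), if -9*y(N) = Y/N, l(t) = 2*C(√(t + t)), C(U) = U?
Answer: -87/74 - 261*I/37 ≈ -1.1757 - 7.0541*I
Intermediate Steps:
Y = -12 (Y = (3/2)*(-8) = -12)
l(t) = 2*√2*√t (l(t) = 2*√(t + t) = 2*√(2*t) = 2*(√2*√t) = 2*√2*√t)
y(N) = 4/(3*N) (y(N) = -(-4)/(3*N) = 4/(3*N))
(69 - 40)/(y(-2) + l(-2)) = (69 - 40)/((4/3)/(-2) + 2*√2*√(-2)) = 29/((4/3)*(-½) + 2*√2*(I*√2)) = 29/(-⅔ + 4*I) = 29*(9*(-⅔ - 4*I)/148) = 261*(-⅔ - 4*I)/148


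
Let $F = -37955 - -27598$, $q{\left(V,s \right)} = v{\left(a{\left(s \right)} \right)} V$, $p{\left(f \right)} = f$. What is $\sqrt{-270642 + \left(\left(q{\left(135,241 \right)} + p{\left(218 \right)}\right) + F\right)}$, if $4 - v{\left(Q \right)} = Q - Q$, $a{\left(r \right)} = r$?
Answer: $i \sqrt{280241} \approx 529.38 i$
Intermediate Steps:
$v{\left(Q \right)} = 4$ ($v{\left(Q \right)} = 4 - \left(Q - Q\right) = 4 - 0 = 4 + 0 = 4$)
$q{\left(V,s \right)} = 4 V$
$F = -10357$ ($F = -37955 + 27598 = -10357$)
$\sqrt{-270642 + \left(\left(q{\left(135,241 \right)} + p{\left(218 \right)}\right) + F\right)} = \sqrt{-270642 + \left(\left(4 \cdot 135 + 218\right) - 10357\right)} = \sqrt{-270642 + \left(\left(540 + 218\right) - 10357\right)} = \sqrt{-270642 + \left(758 - 10357\right)} = \sqrt{-270642 - 9599} = \sqrt{-280241} = i \sqrt{280241}$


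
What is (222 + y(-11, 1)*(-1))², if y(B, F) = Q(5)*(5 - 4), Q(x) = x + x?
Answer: 44944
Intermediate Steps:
Q(x) = 2*x
y(B, F) = 10 (y(B, F) = (2*5)*(5 - 4) = 10*1 = 10)
(222 + y(-11, 1)*(-1))² = (222 + 10*(-1))² = (222 - 10)² = 212² = 44944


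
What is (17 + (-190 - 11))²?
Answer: 33856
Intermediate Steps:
(17 + (-190 - 11))² = (17 - 201)² = (-184)² = 33856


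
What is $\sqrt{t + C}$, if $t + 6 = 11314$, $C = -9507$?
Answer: $\sqrt{1801} \approx 42.438$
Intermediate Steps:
$t = 11308$ ($t = -6 + 11314 = 11308$)
$\sqrt{t + C} = \sqrt{11308 - 9507} = \sqrt{1801}$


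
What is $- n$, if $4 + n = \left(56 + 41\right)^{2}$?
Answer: $-9405$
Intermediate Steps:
$n = 9405$ ($n = -4 + \left(56 + 41\right)^{2} = -4 + 97^{2} = -4 + 9409 = 9405$)
$- n = \left(-1\right) 9405 = -9405$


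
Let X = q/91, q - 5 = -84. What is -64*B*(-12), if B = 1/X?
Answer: -69888/79 ≈ -884.66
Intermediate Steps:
q = -79 (q = 5 - 84 = -79)
X = -79/91 ≈ -0.86813
B = -91/79 (B = 1/(-79/91) = -91/79 ≈ -1.1519)
-64*B*(-12) = -64*(-91/79)*(-12) = (5824/79)*(-12) = -69888/79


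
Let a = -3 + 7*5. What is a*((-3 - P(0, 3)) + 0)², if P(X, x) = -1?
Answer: 128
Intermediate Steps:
a = 32 (a = -3 + 35 = 32)
a*((-3 - P(0, 3)) + 0)² = 32*((-3 - 1*(-1)) + 0)² = 32*((-3 + 1) + 0)² = 32*(-2 + 0)² = 32*(-2)² = 32*4 = 128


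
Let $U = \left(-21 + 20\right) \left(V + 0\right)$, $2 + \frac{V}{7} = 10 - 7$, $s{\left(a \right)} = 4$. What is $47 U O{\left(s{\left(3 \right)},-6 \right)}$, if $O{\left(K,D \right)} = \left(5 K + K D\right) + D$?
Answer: $3290$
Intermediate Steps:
$V = 7$ ($V = -14 + 7 \left(10 - 7\right) = -14 + 7 \cdot 3 = -14 + 21 = 7$)
$O{\left(K,D \right)} = D + 5 K + D K$ ($O{\left(K,D \right)} = \left(5 K + D K\right) + D = D + 5 K + D K$)
$U = -7$ ($U = \left(-21 + 20\right) \left(7 + 0\right) = \left(-1\right) 7 = -7$)
$47 U O{\left(s{\left(3 \right)},-6 \right)} = 47 \left(-7\right) \left(-6 + 5 \cdot 4 - 24\right) = - 329 \left(-6 + 20 - 24\right) = \left(-329\right) \left(-10\right) = 3290$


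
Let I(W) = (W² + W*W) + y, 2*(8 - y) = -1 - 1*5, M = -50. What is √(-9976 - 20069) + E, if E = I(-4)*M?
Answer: -2150 + I*√30045 ≈ -2150.0 + 173.33*I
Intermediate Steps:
y = 11 (y = 8 - (-1 - 1*5)/2 = 8 - (-1 - 5)/2 = 8 - ½*(-6) = 8 + 3 = 11)
I(W) = 11 + 2*W² (I(W) = (W² + W*W) + 11 = (W² + W²) + 11 = 2*W² + 11 = 11 + 2*W²)
E = -2150 (E = (11 + 2*(-4)²)*(-50) = (11 + 2*16)*(-50) = (11 + 32)*(-50) = 43*(-50) = -2150)
√(-9976 - 20069) + E = √(-9976 - 20069) - 2150 = √(-30045) - 2150 = I*√30045 - 2150 = -2150 + I*√30045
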